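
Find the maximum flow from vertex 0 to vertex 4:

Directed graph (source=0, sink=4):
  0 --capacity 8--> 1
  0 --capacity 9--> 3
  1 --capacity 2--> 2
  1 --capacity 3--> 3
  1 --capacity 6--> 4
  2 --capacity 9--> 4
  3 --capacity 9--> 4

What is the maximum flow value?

Computing max flow:
  Flow on (0->1): 8/8
  Flow on (0->3): 9/9
  Flow on (1->2): 2/2
  Flow on (1->4): 6/6
  Flow on (2->4): 2/9
  Flow on (3->4): 9/9
Maximum flow = 17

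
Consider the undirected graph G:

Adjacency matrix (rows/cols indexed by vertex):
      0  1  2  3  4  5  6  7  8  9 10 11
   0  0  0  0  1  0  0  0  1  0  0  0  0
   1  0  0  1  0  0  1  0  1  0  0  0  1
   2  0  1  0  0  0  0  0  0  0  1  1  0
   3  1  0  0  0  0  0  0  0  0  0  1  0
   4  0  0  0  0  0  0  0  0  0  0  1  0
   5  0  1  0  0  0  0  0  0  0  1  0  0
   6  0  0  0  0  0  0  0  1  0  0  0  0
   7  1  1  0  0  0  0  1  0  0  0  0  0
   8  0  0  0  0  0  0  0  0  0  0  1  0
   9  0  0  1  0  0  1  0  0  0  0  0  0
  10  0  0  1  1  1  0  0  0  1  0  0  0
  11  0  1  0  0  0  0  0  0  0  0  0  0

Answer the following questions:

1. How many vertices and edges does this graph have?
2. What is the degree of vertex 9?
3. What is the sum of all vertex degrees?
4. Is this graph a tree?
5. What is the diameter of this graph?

Count: 12 vertices, 13 edges.
Vertex 9 has neighbors [2, 5], degree = 2.
Handshaking lemma: 2 * 13 = 26.
A tree on 12 vertices has 11 edges. This graph has 13 edges (2 extra). Not a tree.
Diameter (longest shortest path) = 5.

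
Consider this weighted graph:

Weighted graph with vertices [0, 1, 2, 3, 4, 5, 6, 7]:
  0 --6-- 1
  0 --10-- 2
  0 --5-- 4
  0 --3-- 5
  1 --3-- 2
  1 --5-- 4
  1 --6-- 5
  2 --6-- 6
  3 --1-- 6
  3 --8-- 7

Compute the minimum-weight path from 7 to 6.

Using Dijkstra's algorithm from vertex 7:
Shortest path: 7 -> 3 -> 6
Total weight: 8 + 1 = 9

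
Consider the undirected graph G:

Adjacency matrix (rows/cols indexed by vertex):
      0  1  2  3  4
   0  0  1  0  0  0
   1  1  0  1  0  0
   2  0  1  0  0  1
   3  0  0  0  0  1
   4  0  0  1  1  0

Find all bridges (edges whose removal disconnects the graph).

A bridge is an edge whose removal increases the number of connected components.
Bridges found: (0,1), (1,2), (2,4), (3,4)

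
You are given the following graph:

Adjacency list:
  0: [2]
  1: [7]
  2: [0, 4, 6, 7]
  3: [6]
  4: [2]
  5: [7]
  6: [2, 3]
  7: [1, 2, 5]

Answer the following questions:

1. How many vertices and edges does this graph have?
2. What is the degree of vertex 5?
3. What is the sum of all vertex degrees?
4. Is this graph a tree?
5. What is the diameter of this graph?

Count: 8 vertices, 7 edges.
Vertex 5 has neighbors [7], degree = 1.
Handshaking lemma: 2 * 7 = 14.
A graph is a tree iff it is connected and has exactly n-1 edges. This graph is connected (all 8 vertices in one component) and has 8-1 = 7 edges. It is a tree.
Diameter (longest shortest path) = 4.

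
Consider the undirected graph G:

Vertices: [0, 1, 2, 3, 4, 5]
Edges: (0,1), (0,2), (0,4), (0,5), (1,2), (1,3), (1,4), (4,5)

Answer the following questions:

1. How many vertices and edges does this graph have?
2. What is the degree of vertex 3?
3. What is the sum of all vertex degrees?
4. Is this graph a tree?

Count: 6 vertices, 8 edges.
Vertex 3 has neighbors [1], degree = 1.
Handshaking lemma: 2 * 8 = 16.
A tree on 6 vertices has 5 edges. This graph has 8 edges (3 extra). Not a tree.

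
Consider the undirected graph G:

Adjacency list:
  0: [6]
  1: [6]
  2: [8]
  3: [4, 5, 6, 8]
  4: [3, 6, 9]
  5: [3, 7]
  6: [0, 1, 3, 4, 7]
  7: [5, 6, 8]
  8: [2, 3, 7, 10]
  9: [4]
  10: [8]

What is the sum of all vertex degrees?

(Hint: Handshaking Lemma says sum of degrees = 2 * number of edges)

Count edges: 13 edges.
By Handshaking Lemma: sum of degrees = 2 * 13 = 26.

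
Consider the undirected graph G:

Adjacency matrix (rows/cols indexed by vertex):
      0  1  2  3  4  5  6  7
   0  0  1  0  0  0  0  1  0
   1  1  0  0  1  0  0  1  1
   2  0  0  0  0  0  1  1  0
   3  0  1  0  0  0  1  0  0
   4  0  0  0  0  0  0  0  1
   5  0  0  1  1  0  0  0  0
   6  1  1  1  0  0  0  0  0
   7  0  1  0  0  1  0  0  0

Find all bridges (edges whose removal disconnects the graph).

A bridge is an edge whose removal increases the number of connected components.
Bridges found: (1,7), (4,7)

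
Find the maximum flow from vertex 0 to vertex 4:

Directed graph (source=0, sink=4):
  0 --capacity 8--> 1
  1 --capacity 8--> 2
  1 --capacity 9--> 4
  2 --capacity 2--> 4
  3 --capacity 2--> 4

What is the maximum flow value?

Computing max flow:
  Flow on (0->1): 8/8
  Flow on (1->4): 8/9
Maximum flow = 8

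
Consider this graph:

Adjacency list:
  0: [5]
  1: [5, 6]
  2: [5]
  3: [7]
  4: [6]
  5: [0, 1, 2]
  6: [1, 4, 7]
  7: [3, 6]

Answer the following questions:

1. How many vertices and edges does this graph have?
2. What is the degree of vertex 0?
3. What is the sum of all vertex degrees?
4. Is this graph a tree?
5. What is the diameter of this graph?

Count: 8 vertices, 7 edges.
Vertex 0 has neighbors [5], degree = 1.
Handshaking lemma: 2 * 7 = 14.
A graph is a tree iff it is connected and has exactly n-1 edges. This graph is connected (all 8 vertices in one component) and has 8-1 = 7 edges. It is a tree.
Diameter (longest shortest path) = 5.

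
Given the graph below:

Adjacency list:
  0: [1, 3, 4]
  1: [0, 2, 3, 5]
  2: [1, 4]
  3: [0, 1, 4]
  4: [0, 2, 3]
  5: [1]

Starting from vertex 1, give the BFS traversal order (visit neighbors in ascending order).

BFS from vertex 1 (neighbors processed in ascending order):
Visit order: 1, 0, 2, 3, 5, 4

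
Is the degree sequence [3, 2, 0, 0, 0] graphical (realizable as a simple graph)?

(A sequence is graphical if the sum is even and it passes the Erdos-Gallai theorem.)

Sum of degrees = 5. Sum is odd, so the sequence is NOT graphical.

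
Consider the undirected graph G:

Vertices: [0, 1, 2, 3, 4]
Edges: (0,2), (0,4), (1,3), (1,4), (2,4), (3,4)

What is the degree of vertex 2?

Vertex 2 has neighbors [0, 4], so deg(2) = 2.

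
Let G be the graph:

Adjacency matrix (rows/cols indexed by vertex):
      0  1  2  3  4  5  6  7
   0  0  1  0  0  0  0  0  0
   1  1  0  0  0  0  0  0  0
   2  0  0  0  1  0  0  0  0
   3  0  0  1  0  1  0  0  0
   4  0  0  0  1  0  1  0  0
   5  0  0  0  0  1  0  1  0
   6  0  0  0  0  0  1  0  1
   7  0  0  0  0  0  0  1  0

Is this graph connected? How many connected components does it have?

Checking connectivity: the graph has 2 connected component(s).
Components: [[0, 1], [2, 3, 4, 5, 6, 7]]. The graph is NOT connected.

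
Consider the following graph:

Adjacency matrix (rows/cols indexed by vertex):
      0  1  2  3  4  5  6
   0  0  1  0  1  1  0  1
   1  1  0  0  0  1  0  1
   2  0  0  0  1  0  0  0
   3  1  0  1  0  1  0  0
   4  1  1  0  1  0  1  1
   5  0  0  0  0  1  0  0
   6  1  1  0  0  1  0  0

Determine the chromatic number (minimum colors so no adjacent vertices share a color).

The graph has a maximum clique of size 4 (lower bound on chromatic number).
A valid 4-coloring: {0: 1, 1: 2, 2: 0, 3: 2, 4: 0, 5: 1, 6: 3}.
Chromatic number = 4.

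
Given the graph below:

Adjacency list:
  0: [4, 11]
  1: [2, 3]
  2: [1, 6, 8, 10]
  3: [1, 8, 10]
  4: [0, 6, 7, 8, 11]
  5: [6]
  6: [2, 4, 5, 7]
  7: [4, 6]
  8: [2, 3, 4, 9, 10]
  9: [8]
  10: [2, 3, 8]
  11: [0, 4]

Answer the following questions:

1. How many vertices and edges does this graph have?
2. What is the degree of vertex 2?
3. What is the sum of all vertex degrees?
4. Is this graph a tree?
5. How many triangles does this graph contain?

Count: 12 vertices, 17 edges.
Vertex 2 has neighbors [1, 6, 8, 10], degree = 4.
Handshaking lemma: 2 * 17 = 34.
A tree on 12 vertices has 11 edges. This graph has 17 edges (6 extra). Not a tree.
Number of triangles = 4.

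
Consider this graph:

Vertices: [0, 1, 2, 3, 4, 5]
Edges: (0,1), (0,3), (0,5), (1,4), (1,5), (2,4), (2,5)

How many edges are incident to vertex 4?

Vertex 4 has neighbors [1, 2], so deg(4) = 2.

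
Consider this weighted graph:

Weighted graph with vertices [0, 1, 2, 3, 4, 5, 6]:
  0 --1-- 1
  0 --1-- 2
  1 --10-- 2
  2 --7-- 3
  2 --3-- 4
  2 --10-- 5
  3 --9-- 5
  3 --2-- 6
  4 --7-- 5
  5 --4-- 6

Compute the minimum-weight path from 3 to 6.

Using Dijkstra's algorithm from vertex 3:
Shortest path: 3 -> 6
Total weight: 2 = 2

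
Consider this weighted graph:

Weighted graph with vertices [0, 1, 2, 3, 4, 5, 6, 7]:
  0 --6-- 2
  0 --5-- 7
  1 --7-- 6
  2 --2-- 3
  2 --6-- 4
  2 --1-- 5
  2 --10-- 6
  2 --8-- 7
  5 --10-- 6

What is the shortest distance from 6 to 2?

Using Dijkstra's algorithm from vertex 6:
Shortest path: 6 -> 2
Total weight: 10 = 10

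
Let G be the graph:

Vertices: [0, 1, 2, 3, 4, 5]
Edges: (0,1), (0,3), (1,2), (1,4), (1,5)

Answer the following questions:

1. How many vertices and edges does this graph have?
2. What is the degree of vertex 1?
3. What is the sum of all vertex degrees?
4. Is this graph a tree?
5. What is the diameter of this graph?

Count: 6 vertices, 5 edges.
Vertex 1 has neighbors [0, 2, 4, 5], degree = 4.
Handshaking lemma: 2 * 5 = 10.
A graph is a tree iff it is connected and has exactly n-1 edges. This graph is connected (all 6 vertices in one component) and has 6-1 = 5 edges. It is a tree.
Diameter (longest shortest path) = 3.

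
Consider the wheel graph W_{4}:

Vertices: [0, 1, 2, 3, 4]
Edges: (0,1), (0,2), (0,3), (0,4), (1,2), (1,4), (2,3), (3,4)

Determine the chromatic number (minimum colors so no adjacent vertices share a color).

W_{4} = C_{4} plus a hub adjacent to every cycle vertex.
The outer cycle needs 2 colors (even cycle); the hub is adjacent to all of them so needs a fresh color.
Chromatic number = 2 + 1 = 3.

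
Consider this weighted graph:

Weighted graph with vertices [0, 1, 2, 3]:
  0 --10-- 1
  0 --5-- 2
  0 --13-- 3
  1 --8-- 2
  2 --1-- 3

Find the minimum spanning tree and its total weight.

Applying Kruskal's algorithm (sort edges by weight, add if no cycle):
  Add (2,3) w=1
  Add (0,2) w=5
  Add (1,2) w=8
  Skip (0,1) w=10 (creates cycle)
  Skip (0,3) w=13 (creates cycle)
MST weight = 14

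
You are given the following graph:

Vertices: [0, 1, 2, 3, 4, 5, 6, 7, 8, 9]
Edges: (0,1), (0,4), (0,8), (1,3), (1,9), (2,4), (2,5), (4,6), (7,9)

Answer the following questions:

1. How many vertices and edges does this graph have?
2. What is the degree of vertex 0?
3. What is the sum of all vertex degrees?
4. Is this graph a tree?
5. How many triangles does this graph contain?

Count: 10 vertices, 9 edges.
Vertex 0 has neighbors [1, 4, 8], degree = 3.
Handshaking lemma: 2 * 9 = 18.
A graph is a tree iff it is connected and has exactly n-1 edges. This graph is connected (all 10 vertices in one component) and has 10-1 = 9 edges. It is a tree.
Number of triangles = 0.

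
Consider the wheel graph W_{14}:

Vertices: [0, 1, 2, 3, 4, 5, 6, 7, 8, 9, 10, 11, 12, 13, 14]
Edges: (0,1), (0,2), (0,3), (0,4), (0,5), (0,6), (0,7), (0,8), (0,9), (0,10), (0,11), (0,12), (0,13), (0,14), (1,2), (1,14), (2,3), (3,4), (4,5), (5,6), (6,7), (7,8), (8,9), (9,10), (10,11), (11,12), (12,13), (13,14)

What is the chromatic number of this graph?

W_{14} = C_{14} plus a hub adjacent to every cycle vertex.
The outer cycle needs 2 colors (even cycle); the hub is adjacent to all of them so needs a fresh color.
Chromatic number = 2 + 1 = 3.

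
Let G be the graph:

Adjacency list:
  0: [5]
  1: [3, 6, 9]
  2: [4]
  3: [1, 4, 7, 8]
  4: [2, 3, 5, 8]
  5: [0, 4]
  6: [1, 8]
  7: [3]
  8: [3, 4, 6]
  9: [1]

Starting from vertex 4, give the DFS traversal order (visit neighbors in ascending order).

DFS from vertex 4 (neighbors processed in ascending order):
Visit order: 4, 2, 3, 1, 6, 8, 9, 7, 5, 0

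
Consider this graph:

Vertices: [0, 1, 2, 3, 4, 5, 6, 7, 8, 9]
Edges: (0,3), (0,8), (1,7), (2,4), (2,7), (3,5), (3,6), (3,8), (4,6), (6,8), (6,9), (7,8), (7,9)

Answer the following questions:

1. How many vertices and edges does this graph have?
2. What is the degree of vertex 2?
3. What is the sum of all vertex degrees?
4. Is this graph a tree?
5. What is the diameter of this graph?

Count: 10 vertices, 13 edges.
Vertex 2 has neighbors [4, 7], degree = 2.
Handshaking lemma: 2 * 13 = 26.
A tree on 10 vertices has 9 edges. This graph has 13 edges (4 extra). Not a tree.
Diameter (longest shortest path) = 4.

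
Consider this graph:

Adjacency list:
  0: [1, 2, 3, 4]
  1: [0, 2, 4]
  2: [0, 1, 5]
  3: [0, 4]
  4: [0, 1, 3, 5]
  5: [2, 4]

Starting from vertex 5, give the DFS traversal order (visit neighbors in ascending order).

DFS from vertex 5 (neighbors processed in ascending order):
Visit order: 5, 2, 0, 1, 4, 3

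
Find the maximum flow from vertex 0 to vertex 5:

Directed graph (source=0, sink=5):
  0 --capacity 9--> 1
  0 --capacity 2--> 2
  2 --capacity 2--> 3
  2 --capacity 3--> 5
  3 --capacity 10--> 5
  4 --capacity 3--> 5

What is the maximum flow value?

Computing max flow:
  Flow on (0->2): 2/2
  Flow on (2->5): 2/3
Maximum flow = 2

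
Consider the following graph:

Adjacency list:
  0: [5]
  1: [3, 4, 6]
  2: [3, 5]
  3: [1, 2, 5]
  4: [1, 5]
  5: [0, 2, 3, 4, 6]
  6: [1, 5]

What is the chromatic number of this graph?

The graph has a maximum clique of size 3 (lower bound on chromatic number).
A valid 3-coloring: {0: 1, 1: 0, 2: 2, 3: 1, 4: 1, 5: 0, 6: 1}.
Chromatic number = 3.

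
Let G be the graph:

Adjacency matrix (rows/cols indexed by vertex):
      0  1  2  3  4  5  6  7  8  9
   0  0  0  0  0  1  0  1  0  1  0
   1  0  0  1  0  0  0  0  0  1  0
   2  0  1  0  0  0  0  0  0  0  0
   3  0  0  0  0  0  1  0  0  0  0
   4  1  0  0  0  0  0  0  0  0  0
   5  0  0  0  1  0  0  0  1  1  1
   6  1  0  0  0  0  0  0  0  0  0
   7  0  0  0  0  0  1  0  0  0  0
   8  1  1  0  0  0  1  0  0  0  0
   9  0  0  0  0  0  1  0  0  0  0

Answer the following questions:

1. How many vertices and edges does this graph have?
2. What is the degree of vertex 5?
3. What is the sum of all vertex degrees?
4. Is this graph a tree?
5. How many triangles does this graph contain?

Count: 10 vertices, 9 edges.
Vertex 5 has neighbors [3, 7, 8, 9], degree = 4.
Handshaking lemma: 2 * 9 = 18.
A graph is a tree iff it is connected and has exactly n-1 edges. This graph is connected (all 10 vertices in one component) and has 10-1 = 9 edges. It is a tree.
Number of triangles = 0.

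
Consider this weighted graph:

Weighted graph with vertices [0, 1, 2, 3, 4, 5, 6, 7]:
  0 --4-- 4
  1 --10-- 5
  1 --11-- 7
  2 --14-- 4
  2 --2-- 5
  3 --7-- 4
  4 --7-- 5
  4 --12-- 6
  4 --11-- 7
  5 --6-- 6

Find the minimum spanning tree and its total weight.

Applying Kruskal's algorithm (sort edges by weight, add if no cycle):
  Add (2,5) w=2
  Add (0,4) w=4
  Add (5,6) w=6
  Add (3,4) w=7
  Add (4,5) w=7
  Add (1,5) w=10
  Add (1,7) w=11
  Skip (4,7) w=11 (creates cycle)
  Skip (4,6) w=12 (creates cycle)
  Skip (2,4) w=14 (creates cycle)
MST weight = 47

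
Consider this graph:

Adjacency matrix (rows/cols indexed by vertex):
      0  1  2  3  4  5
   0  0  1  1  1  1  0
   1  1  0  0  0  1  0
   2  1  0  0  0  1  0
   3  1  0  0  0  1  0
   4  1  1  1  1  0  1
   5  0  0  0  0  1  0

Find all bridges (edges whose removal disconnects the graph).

A bridge is an edge whose removal increases the number of connected components.
Bridges found: (4,5)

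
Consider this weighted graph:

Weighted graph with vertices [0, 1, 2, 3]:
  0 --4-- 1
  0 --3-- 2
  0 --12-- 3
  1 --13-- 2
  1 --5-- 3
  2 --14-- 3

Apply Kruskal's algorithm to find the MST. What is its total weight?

Applying Kruskal's algorithm (sort edges by weight, add if no cycle):
  Add (0,2) w=3
  Add (0,1) w=4
  Add (1,3) w=5
  Skip (0,3) w=12 (creates cycle)
  Skip (1,2) w=13 (creates cycle)
  Skip (2,3) w=14 (creates cycle)
MST weight = 12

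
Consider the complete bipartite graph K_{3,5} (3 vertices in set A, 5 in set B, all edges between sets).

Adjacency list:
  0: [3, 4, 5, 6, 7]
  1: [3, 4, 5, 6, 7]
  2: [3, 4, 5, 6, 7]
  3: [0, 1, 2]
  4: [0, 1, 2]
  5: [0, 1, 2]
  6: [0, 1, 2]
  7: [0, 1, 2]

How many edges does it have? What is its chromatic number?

K_{3,5} has 3 * 5 = 15 edges.
Bipartite graphs have chromatic number 2 (color each partition differently).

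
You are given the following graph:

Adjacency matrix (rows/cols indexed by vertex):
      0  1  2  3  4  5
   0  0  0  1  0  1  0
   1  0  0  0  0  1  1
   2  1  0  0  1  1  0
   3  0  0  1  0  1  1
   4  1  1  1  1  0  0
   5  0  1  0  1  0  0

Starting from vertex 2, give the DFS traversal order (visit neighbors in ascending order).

DFS from vertex 2 (neighbors processed in ascending order):
Visit order: 2, 0, 4, 1, 5, 3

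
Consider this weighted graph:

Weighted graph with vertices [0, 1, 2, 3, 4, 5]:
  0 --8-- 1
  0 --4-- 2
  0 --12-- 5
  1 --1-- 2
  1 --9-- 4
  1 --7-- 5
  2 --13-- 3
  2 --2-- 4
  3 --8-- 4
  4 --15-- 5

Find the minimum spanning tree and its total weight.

Applying Kruskal's algorithm (sort edges by weight, add if no cycle):
  Add (1,2) w=1
  Add (2,4) w=2
  Add (0,2) w=4
  Add (1,5) w=7
  Skip (0,1) w=8 (creates cycle)
  Add (3,4) w=8
  Skip (1,4) w=9 (creates cycle)
  Skip (0,5) w=12 (creates cycle)
  Skip (2,3) w=13 (creates cycle)
  Skip (4,5) w=15 (creates cycle)
MST weight = 22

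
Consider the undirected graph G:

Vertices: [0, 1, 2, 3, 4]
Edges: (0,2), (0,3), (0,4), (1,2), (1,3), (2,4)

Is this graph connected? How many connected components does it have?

Checking connectivity: the graph has 1 connected component(s).
All vertices are reachable from each other. The graph IS connected.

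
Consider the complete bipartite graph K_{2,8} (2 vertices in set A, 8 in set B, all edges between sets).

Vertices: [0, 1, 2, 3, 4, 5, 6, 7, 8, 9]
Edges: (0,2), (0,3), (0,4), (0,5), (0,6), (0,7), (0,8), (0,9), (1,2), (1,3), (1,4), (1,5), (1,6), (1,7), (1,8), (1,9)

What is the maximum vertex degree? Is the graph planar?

Set-A vertices have degree 8; set-B vertices have degree 2. Maximum degree = max(2,8) = 8.
min(2,8) <= 2, so K_{2,8} avoids a K_{3,3} subdivision and is planar.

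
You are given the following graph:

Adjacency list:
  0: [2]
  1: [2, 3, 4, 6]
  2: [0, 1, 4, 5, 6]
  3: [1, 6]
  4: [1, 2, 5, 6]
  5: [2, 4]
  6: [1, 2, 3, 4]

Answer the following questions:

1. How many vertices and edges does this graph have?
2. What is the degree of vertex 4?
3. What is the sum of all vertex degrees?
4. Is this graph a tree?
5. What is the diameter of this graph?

Count: 7 vertices, 11 edges.
Vertex 4 has neighbors [1, 2, 5, 6], degree = 4.
Handshaking lemma: 2 * 11 = 22.
A tree on 7 vertices has 6 edges. This graph has 11 edges (5 extra). Not a tree.
Diameter (longest shortest path) = 3.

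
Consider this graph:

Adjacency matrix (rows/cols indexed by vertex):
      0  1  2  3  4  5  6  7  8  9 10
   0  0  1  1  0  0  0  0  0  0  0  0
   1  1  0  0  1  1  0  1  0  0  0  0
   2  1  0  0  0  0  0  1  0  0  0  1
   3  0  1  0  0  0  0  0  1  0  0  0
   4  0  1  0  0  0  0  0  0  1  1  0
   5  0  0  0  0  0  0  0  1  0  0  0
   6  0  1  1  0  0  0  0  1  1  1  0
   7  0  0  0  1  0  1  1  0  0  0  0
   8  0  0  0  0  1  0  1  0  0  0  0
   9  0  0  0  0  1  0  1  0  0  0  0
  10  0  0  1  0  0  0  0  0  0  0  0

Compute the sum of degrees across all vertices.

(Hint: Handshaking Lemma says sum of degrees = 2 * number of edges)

Count edges: 14 edges.
By Handshaking Lemma: sum of degrees = 2 * 14 = 28.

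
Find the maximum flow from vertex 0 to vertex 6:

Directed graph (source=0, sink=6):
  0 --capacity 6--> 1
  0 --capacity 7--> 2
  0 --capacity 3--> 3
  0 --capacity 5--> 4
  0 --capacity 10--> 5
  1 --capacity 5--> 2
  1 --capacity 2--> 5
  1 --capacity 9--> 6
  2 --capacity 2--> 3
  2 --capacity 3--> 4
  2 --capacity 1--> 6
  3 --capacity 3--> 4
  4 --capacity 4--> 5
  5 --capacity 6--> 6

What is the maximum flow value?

Computing max flow:
  Flow on (0->1): 6/6
  Flow on (0->2): 1/7
  Flow on (0->4): 4/5
  Flow on (0->5): 2/10
  Flow on (1->6): 6/9
  Flow on (2->6): 1/1
  Flow on (4->5): 4/4
  Flow on (5->6): 6/6
Maximum flow = 13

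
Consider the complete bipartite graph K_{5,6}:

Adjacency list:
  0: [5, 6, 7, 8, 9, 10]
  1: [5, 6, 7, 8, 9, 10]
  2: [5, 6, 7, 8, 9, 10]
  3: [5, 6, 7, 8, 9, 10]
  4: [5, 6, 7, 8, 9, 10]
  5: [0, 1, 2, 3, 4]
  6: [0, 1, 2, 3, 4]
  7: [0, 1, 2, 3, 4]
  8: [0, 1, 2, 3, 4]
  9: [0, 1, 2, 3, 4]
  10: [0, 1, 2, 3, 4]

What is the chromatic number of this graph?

K_{5,6} is bipartite: vertices split into two independent sets of size 5 and 6.
Color one set 0, the other 1. No adjacent vertices share a color.
Chromatic number = 2.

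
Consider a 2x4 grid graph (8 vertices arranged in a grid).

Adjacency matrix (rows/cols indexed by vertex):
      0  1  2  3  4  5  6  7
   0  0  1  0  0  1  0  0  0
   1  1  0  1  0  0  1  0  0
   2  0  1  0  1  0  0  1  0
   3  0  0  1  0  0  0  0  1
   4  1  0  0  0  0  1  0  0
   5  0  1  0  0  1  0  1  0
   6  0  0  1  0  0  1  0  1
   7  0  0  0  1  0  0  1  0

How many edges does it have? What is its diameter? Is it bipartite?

A 2x4 grid has 4 vertical edges and 6 horizontal edges.
Total edges = 4 + 6 = 10.
Diameter = (2-1) + (4-1) = 4 (corner to opposite corner).
Grid graphs are bipartite (checkerboard coloring).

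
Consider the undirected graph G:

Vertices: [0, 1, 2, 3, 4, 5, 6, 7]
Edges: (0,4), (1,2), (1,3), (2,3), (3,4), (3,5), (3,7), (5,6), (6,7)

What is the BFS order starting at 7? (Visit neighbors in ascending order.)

BFS from vertex 7 (neighbors processed in ascending order):
Visit order: 7, 3, 6, 1, 2, 4, 5, 0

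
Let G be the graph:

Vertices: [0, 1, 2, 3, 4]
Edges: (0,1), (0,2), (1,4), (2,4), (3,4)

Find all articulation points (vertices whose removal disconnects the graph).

An articulation point is a vertex whose removal disconnects the graph.
Articulation points: [4]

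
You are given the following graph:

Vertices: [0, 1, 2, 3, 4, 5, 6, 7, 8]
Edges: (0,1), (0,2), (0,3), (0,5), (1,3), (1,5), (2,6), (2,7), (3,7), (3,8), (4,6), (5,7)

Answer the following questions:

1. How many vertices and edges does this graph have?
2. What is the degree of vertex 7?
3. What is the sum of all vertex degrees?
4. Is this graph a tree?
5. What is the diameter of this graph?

Count: 9 vertices, 12 edges.
Vertex 7 has neighbors [2, 3, 5], degree = 3.
Handshaking lemma: 2 * 12 = 24.
A tree on 9 vertices has 8 edges. This graph has 12 edges (4 extra). Not a tree.
Diameter (longest shortest path) = 5.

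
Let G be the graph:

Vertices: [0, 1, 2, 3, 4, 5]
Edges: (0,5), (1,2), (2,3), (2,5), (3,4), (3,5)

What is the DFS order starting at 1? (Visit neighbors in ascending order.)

DFS from vertex 1 (neighbors processed in ascending order):
Visit order: 1, 2, 3, 4, 5, 0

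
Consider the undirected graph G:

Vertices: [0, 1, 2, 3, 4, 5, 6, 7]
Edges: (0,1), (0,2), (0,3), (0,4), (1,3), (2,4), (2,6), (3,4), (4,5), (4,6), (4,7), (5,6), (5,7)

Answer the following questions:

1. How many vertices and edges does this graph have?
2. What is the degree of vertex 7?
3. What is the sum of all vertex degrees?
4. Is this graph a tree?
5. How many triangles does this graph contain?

Count: 8 vertices, 13 edges.
Vertex 7 has neighbors [4, 5], degree = 2.
Handshaking lemma: 2 * 13 = 26.
A tree on 8 vertices has 7 edges. This graph has 13 edges (6 extra). Not a tree.
Number of triangles = 6.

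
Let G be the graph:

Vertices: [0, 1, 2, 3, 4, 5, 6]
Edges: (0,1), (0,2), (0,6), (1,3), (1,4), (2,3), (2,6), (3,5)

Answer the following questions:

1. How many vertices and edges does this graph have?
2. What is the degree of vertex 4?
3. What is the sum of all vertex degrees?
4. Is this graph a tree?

Count: 7 vertices, 8 edges.
Vertex 4 has neighbors [1], degree = 1.
Handshaking lemma: 2 * 8 = 16.
A tree on 7 vertices has 6 edges. This graph has 8 edges (2 extra). Not a tree.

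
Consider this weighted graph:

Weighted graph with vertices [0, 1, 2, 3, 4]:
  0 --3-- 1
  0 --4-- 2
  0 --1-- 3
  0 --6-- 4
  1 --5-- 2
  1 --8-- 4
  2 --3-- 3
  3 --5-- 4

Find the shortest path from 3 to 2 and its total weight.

Using Dijkstra's algorithm from vertex 3:
Shortest path: 3 -> 2
Total weight: 3 = 3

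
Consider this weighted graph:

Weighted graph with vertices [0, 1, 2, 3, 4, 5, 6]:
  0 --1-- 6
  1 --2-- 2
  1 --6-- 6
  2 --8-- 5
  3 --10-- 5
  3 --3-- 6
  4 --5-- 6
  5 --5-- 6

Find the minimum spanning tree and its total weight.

Applying Kruskal's algorithm (sort edges by weight, add if no cycle):
  Add (0,6) w=1
  Add (1,2) w=2
  Add (3,6) w=3
  Add (4,6) w=5
  Add (5,6) w=5
  Add (1,6) w=6
  Skip (2,5) w=8 (creates cycle)
  Skip (3,5) w=10 (creates cycle)
MST weight = 22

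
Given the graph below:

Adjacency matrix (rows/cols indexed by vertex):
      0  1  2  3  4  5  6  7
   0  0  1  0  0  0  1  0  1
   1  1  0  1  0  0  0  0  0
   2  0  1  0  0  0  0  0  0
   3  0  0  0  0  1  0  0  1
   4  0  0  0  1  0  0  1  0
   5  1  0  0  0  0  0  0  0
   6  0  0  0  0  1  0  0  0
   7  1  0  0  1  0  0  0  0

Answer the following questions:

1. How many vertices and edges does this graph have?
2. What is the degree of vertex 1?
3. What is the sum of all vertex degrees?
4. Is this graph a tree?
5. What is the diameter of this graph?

Count: 8 vertices, 7 edges.
Vertex 1 has neighbors [0, 2], degree = 2.
Handshaking lemma: 2 * 7 = 14.
A graph is a tree iff it is connected and has exactly n-1 edges. This graph is connected (all 8 vertices in one component) and has 8-1 = 7 edges. It is a tree.
Diameter (longest shortest path) = 6.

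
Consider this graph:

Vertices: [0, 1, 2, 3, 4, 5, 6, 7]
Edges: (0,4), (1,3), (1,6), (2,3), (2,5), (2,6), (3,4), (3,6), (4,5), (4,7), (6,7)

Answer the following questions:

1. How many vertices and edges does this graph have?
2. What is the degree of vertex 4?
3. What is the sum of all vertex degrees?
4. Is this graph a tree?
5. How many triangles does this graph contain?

Count: 8 vertices, 11 edges.
Vertex 4 has neighbors [0, 3, 5, 7], degree = 4.
Handshaking lemma: 2 * 11 = 22.
A tree on 8 vertices has 7 edges. This graph has 11 edges (4 extra). Not a tree.
Number of triangles = 2.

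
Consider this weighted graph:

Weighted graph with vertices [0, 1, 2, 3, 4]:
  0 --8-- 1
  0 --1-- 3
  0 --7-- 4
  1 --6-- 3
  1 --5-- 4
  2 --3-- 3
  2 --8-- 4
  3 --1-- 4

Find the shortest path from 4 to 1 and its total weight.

Using Dijkstra's algorithm from vertex 4:
Shortest path: 4 -> 1
Total weight: 5 = 5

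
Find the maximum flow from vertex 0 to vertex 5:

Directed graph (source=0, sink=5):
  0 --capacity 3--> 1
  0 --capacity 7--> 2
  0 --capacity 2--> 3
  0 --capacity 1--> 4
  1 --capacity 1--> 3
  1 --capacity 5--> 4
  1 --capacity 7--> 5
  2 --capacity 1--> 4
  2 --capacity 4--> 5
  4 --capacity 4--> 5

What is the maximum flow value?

Computing max flow:
  Flow on (0->1): 3/3
  Flow on (0->2): 5/7
  Flow on (0->4): 1/1
  Flow on (1->5): 3/7
  Flow on (2->4): 1/1
  Flow on (2->5): 4/4
  Flow on (4->5): 2/4
Maximum flow = 9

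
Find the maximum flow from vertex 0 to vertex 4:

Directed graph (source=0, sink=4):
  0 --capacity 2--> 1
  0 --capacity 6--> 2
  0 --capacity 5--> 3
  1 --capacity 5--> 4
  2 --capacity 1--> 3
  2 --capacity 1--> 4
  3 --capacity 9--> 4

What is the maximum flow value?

Computing max flow:
  Flow on (0->1): 2/2
  Flow on (0->2): 2/6
  Flow on (0->3): 5/5
  Flow on (1->4): 2/5
  Flow on (2->3): 1/1
  Flow on (2->4): 1/1
  Flow on (3->4): 6/9
Maximum flow = 9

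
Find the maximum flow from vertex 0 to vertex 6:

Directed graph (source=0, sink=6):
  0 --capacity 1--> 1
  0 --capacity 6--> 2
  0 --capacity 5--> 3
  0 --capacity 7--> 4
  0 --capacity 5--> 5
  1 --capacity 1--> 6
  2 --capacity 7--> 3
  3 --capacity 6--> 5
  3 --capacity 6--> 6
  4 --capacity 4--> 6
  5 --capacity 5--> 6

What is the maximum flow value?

Computing max flow:
  Flow on (0->1): 1/1
  Flow on (0->2): 6/6
  Flow on (0->4): 4/7
  Flow on (0->5): 5/5
  Flow on (1->6): 1/1
  Flow on (2->3): 6/7
  Flow on (3->6): 6/6
  Flow on (4->6): 4/4
  Flow on (5->6): 5/5
Maximum flow = 16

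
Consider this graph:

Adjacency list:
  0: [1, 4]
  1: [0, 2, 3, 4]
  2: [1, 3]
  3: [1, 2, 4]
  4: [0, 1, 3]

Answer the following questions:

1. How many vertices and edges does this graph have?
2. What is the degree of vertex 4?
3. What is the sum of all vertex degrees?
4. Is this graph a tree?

Count: 5 vertices, 7 edges.
Vertex 4 has neighbors [0, 1, 3], degree = 3.
Handshaking lemma: 2 * 7 = 14.
A tree on 5 vertices has 4 edges. This graph has 7 edges (3 extra). Not a tree.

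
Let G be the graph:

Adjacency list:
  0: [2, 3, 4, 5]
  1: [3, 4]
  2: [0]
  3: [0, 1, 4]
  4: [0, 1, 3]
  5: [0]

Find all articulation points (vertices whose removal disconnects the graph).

An articulation point is a vertex whose removal disconnects the graph.
Articulation points: [0]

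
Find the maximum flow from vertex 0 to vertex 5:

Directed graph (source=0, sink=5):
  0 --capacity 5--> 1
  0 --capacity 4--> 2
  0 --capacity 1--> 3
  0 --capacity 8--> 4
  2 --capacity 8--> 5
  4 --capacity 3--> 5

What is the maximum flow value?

Computing max flow:
  Flow on (0->2): 4/4
  Flow on (0->4): 3/8
  Flow on (2->5): 4/8
  Flow on (4->5): 3/3
Maximum flow = 7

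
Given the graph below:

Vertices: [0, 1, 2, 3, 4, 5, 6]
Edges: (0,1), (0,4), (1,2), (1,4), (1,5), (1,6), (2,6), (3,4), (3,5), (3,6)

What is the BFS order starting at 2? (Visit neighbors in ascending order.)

BFS from vertex 2 (neighbors processed in ascending order):
Visit order: 2, 1, 6, 0, 4, 5, 3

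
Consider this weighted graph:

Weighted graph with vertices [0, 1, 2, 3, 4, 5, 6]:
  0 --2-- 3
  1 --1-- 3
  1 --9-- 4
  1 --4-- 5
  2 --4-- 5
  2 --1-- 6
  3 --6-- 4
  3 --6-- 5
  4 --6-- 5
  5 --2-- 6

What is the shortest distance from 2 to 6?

Using Dijkstra's algorithm from vertex 2:
Shortest path: 2 -> 6
Total weight: 1 = 1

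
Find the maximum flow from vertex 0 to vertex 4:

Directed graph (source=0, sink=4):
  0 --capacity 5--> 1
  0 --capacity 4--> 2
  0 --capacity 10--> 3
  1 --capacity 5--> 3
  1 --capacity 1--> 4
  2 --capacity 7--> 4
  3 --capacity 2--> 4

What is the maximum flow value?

Computing max flow:
  Flow on (0->1): 1/5
  Flow on (0->2): 4/4
  Flow on (0->3): 2/10
  Flow on (1->4): 1/1
  Flow on (2->4): 4/7
  Flow on (3->4): 2/2
Maximum flow = 7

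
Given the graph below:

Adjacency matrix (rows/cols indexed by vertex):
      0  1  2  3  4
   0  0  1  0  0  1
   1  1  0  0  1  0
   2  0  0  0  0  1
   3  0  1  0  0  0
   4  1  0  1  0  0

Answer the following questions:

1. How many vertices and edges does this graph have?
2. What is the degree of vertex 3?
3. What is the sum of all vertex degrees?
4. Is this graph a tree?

Count: 5 vertices, 4 edges.
Vertex 3 has neighbors [1], degree = 1.
Handshaking lemma: 2 * 4 = 8.
A graph is a tree iff it is connected and has exactly n-1 edges. This graph is connected (all 5 vertices in one component) and has 5-1 = 4 edges. It is a tree.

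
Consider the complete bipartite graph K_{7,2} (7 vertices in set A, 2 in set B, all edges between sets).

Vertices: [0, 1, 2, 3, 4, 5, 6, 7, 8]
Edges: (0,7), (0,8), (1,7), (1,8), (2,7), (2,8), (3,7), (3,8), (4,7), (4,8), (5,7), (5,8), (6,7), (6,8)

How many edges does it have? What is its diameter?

K_{7,2} has 7 * 2 = 14 edges.
Any vertex reaches any opposite-side vertex in 1 step; same-side vertices reach in 2 steps via any opposite-side vertex.
Diameter = 2.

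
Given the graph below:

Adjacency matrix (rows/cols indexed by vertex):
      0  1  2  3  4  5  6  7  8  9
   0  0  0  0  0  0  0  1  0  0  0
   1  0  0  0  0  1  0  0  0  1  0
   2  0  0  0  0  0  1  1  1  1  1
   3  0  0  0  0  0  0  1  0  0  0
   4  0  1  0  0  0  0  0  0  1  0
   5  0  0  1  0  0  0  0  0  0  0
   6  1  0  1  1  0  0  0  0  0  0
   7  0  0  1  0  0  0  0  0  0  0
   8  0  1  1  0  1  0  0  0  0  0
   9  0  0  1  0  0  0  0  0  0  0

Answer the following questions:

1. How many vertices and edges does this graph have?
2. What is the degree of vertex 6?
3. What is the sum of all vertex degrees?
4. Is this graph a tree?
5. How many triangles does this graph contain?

Count: 10 vertices, 10 edges.
Vertex 6 has neighbors [0, 2, 3], degree = 3.
Handshaking lemma: 2 * 10 = 20.
A tree on 10 vertices has 9 edges. This graph has 10 edges (1 extra). Not a tree.
Number of triangles = 1.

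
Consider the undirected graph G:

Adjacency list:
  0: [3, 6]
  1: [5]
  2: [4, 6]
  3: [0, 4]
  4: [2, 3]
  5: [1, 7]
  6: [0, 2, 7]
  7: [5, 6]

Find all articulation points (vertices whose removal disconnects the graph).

An articulation point is a vertex whose removal disconnects the graph.
Articulation points: [5, 6, 7]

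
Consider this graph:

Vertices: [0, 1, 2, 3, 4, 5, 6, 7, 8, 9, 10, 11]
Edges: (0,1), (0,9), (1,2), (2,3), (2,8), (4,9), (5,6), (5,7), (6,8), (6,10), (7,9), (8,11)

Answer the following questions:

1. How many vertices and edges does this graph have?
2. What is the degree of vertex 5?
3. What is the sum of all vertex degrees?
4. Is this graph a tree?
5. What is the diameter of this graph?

Count: 12 vertices, 12 edges.
Vertex 5 has neighbors [6, 7], degree = 2.
Handshaking lemma: 2 * 12 = 24.
A tree on 12 vertices has 11 edges. This graph has 12 edges (1 extra). Not a tree.
Diameter (longest shortest path) = 6.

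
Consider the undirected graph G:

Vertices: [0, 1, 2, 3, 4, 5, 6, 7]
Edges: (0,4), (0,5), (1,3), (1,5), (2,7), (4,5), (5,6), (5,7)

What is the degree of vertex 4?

Vertex 4 has neighbors [0, 5], so deg(4) = 2.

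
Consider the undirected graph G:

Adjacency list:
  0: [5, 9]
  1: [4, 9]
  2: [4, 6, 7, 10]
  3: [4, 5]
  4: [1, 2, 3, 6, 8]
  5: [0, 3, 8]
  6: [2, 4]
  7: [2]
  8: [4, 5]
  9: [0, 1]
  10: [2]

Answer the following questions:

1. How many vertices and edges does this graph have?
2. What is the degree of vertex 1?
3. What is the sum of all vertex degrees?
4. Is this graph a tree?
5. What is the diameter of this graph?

Count: 11 vertices, 13 edges.
Vertex 1 has neighbors [4, 9], degree = 2.
Handshaking lemma: 2 * 13 = 26.
A tree on 11 vertices has 10 edges. This graph has 13 edges (3 extra). Not a tree.
Diameter (longest shortest path) = 5.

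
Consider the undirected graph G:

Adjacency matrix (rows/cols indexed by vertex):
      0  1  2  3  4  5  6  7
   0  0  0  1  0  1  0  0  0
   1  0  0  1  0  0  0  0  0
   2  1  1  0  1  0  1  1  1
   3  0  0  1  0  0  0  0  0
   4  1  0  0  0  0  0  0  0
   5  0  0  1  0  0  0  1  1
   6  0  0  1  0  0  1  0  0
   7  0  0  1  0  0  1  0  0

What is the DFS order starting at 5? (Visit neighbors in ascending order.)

DFS from vertex 5 (neighbors processed in ascending order):
Visit order: 5, 2, 0, 4, 1, 3, 6, 7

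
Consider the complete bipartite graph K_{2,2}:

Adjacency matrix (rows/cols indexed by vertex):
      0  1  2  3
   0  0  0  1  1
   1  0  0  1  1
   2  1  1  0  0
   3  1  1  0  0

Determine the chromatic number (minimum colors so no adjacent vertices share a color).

K_{2,2} is bipartite: vertices split into two independent sets of size 2 and 2.
Color one set 0, the other 1. No adjacent vertices share a color.
Chromatic number = 2.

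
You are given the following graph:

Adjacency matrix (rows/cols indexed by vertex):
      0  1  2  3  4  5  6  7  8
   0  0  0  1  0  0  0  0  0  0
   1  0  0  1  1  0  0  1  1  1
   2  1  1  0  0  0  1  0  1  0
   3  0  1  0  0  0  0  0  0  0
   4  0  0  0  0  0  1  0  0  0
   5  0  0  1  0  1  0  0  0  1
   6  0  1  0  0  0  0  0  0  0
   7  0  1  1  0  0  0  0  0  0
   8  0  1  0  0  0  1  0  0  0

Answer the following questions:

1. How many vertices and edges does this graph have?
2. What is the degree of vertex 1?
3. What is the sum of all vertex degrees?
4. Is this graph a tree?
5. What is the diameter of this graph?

Count: 9 vertices, 10 edges.
Vertex 1 has neighbors [2, 3, 6, 7, 8], degree = 5.
Handshaking lemma: 2 * 10 = 20.
A tree on 9 vertices has 8 edges. This graph has 10 edges (2 extra). Not a tree.
Diameter (longest shortest path) = 4.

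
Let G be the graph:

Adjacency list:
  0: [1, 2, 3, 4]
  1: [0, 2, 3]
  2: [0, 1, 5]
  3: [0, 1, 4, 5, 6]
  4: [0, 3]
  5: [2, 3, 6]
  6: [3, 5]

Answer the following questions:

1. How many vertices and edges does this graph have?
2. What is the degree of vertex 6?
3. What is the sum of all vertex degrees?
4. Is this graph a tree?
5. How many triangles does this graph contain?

Count: 7 vertices, 11 edges.
Vertex 6 has neighbors [3, 5], degree = 2.
Handshaking lemma: 2 * 11 = 22.
A tree on 7 vertices has 6 edges. This graph has 11 edges (5 extra). Not a tree.
Number of triangles = 4.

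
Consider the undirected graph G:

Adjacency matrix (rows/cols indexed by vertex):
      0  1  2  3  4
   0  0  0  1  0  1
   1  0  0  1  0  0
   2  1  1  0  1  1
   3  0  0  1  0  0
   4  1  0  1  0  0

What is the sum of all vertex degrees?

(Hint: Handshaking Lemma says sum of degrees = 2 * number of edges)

Count edges: 5 edges.
By Handshaking Lemma: sum of degrees = 2 * 5 = 10.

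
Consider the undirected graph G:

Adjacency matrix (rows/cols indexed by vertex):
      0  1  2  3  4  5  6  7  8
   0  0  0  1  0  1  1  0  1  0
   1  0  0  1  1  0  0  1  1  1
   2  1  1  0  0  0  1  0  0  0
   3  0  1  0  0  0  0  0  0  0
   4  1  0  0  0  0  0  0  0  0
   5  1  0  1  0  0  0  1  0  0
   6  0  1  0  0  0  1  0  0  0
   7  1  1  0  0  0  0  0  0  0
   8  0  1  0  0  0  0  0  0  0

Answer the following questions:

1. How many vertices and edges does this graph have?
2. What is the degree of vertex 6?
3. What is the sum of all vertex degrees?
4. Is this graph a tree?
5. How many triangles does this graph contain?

Count: 9 vertices, 11 edges.
Vertex 6 has neighbors [1, 5], degree = 2.
Handshaking lemma: 2 * 11 = 22.
A tree on 9 vertices has 8 edges. This graph has 11 edges (3 extra). Not a tree.
Number of triangles = 1.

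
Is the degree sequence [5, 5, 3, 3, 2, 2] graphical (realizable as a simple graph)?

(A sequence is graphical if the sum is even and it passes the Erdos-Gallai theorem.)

Sum of degrees = 20. Sum is even and passes Erdos-Gallai. The sequence IS graphical.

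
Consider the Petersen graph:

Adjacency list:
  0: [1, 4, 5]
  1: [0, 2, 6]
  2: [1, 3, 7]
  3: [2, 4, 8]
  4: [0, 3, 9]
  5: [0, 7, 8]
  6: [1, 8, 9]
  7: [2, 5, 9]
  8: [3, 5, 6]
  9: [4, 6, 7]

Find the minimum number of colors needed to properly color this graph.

The Petersen graph contains odd cycles (e.g. the outer 5-cycle), so chi >= 3.
A proper 3-coloring exists (it is a well-known 3-chromatic graph).
Chromatic number = 3.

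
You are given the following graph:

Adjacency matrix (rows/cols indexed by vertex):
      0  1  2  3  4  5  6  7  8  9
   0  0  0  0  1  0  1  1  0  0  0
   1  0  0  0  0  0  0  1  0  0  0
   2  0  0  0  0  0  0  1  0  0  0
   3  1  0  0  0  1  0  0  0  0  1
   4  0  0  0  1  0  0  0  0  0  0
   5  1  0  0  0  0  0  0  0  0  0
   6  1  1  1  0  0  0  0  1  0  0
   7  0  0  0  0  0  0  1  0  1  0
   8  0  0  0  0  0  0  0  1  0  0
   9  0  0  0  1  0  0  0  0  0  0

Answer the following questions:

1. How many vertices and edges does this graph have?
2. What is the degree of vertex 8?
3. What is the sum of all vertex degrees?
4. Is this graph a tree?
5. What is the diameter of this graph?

Count: 10 vertices, 9 edges.
Vertex 8 has neighbors [7], degree = 1.
Handshaking lemma: 2 * 9 = 18.
A graph is a tree iff it is connected and has exactly n-1 edges. This graph is connected (all 10 vertices in one component) and has 10-1 = 9 edges. It is a tree.
Diameter (longest shortest path) = 5.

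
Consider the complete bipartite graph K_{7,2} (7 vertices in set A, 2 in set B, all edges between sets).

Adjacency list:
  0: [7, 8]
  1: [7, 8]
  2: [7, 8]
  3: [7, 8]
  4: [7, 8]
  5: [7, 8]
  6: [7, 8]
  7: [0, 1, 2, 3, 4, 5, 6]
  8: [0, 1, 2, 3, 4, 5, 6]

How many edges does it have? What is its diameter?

K_{7,2} has 7 * 2 = 14 edges.
Any vertex reaches any opposite-side vertex in 1 step; same-side vertices reach in 2 steps via any opposite-side vertex.
Diameter = 2.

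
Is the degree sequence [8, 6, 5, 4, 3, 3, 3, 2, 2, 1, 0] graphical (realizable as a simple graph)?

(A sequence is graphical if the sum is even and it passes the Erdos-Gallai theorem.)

Sum of degrees = 37. Sum is odd, so the sequence is NOT graphical.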